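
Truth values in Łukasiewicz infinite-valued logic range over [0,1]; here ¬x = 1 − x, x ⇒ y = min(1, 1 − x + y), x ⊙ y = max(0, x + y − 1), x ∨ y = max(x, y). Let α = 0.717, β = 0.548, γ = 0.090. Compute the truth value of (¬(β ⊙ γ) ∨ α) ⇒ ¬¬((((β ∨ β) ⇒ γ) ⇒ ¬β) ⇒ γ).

0.180

β ⊙ γ = max(0, 0.548 + 0.090 − 1) = max(0, -0.362) = 0.000
¬(β ⊙ γ) = 1 − 0.000 = 1.000
¬(β ⊙ γ) ∨ α = max(1.000, 0.717) = 1.000
β ∨ β = max(0.548, 0.548) = 0.548
(β ∨ β) ⇒ γ = min(1, 1 − 0.548 + 0.090) = min(1, 0.542) = 0.542
¬β = 1 − 0.548 = 0.452
((β ∨ β) ⇒ γ) ⇒ ¬β = min(1, 1 − 0.542 + 0.452) = min(1, 0.910) = 0.910
(((β ∨ β) ⇒ γ) ⇒ ¬β) ⇒ γ = min(1, 1 − 0.910 + 0.090) = min(1, 0.180) = 0.180
¬((((β ∨ β) ⇒ γ) ⇒ ¬β) ⇒ γ) = 1 − 0.180 = 0.820
¬¬((((β ∨ β) ⇒ γ) ⇒ ¬β) ⇒ γ) = 1 − 0.820 = 0.180
(¬(β ⊙ γ) ∨ α) ⇒ ¬¬((((β ∨ β) ⇒ γ) ⇒ ¬β) ⇒ γ) = min(1, 1 − 1.000 + 0.180) = min(1, 0.180) = 0.180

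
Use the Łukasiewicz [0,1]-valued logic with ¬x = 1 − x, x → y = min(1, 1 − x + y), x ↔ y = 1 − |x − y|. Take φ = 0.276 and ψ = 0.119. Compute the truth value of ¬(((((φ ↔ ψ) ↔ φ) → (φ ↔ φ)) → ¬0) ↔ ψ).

φ ↔ ψ = 1 − |0.276 − 0.119| = 1 − 0.157 = 0.843
(φ ↔ ψ) ↔ φ = 1 − |0.843 − 0.276| = 1 − 0.567 = 0.433
φ ↔ φ = 1 − |0.276 − 0.276| = 1 − 0.000 = 1.000
((φ ↔ ψ) ↔ φ) → (φ ↔ φ) = min(1, 1 − 0.433 + 1.000) = min(1, 1.567) = 1.000
¬0 = 1 − 0.000 = 1.000
(((φ ↔ ψ) ↔ φ) → (φ ↔ φ)) → ¬0 = min(1, 1 − 1.000 + 1.000) = min(1, 1.000) = 1.000
((((φ ↔ ψ) ↔ φ) → (φ ↔ φ)) → ¬0) ↔ ψ = 1 − |1.000 − 0.119| = 1 − 0.881 = 0.119
¬(((((φ ↔ ψ) ↔ φ) → (φ ↔ φ)) → ¬0) ↔ ψ) = 1 − 0.119 = 0.881

0.881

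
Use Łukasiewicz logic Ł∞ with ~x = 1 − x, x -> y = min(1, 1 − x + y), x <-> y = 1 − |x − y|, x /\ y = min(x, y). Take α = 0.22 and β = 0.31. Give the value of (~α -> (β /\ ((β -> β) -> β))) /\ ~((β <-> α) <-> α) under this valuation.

~α = 1 − 0.22 = 0.78
β -> β = min(1, 1 − 0.31 + 0.31) = min(1, 1.00) = 1.00
(β -> β) -> β = min(1, 1 − 1.00 + 0.31) = min(1, 0.31) = 0.31
β /\ ((β -> β) -> β) = min(0.31, 0.31) = 0.31
~α -> (β /\ ((β -> β) -> β)) = min(1, 1 − 0.78 + 0.31) = min(1, 0.53) = 0.53
β <-> α = 1 − |0.31 − 0.22| = 1 − 0.09 = 0.91
(β <-> α) <-> α = 1 − |0.91 − 0.22| = 1 − 0.69 = 0.31
~((β <-> α) <-> α) = 1 − 0.31 = 0.69
(~α -> (β /\ ((β -> β) -> β))) /\ ~((β <-> α) <-> α) = min(0.53, 0.69) = 0.53

0.53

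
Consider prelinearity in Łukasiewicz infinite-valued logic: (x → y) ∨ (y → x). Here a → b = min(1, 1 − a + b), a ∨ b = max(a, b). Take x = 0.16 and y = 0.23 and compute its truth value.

1.00

x → y = min(1, 1 − 0.16 + 0.23) = min(1, 1.07) = 1.00
y → x = min(1, 1 − 0.23 + 0.16) = min(1, 0.93) = 0.93
(x → y) ∨ (y → x) = max(1.00, 0.93) = 1.00
(As expected: a Ł∞-tautology — holds in every MV-chain.)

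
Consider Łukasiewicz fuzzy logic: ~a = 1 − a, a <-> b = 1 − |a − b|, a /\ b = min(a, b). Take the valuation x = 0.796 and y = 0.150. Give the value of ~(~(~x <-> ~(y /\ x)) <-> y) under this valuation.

~x = 1 − 0.796 = 0.204
y /\ x = min(0.150, 0.796) = 0.150
~(y /\ x) = 1 − 0.150 = 0.850
~x <-> ~(y /\ x) = 1 − |0.204 − 0.850| = 1 − 0.646 = 0.354
~(~x <-> ~(y /\ x)) = 1 − 0.354 = 0.646
~(~x <-> ~(y /\ x)) <-> y = 1 − |0.646 − 0.150| = 1 − 0.496 = 0.504
~(~(~x <-> ~(y /\ x)) <-> y) = 1 − 0.504 = 0.496

0.496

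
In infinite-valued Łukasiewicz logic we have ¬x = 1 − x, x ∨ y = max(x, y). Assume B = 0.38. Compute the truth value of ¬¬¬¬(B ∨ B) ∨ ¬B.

0.62

B ∨ B = max(0.38, 0.38) = 0.38
¬(B ∨ B) = 1 − 0.38 = 0.62
¬¬(B ∨ B) = 1 − 0.62 = 0.38
¬¬¬(B ∨ B) = 1 − 0.38 = 0.62
¬¬¬¬(B ∨ B) = 1 − 0.62 = 0.38
¬B = 1 − 0.38 = 0.62
¬¬¬¬(B ∨ B) ∨ ¬B = max(0.38, 0.62) = 0.62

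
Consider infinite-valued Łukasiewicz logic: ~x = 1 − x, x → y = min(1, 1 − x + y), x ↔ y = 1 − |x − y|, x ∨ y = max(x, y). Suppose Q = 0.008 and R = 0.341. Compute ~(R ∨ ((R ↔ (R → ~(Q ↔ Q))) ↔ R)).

0.341

Q ↔ Q = 1 − |0.008 − 0.008| = 1 − 0.000 = 1.000
~(Q ↔ Q) = 1 − 1.000 = 0.000
R → ~(Q ↔ Q) = min(1, 1 − 0.341 + 0.000) = min(1, 0.659) = 0.659
R ↔ (R → ~(Q ↔ Q)) = 1 − |0.341 − 0.659| = 1 − 0.318 = 0.682
(R ↔ (R → ~(Q ↔ Q))) ↔ R = 1 − |0.682 − 0.341| = 1 − 0.341 = 0.659
R ∨ ((R ↔ (R → ~(Q ↔ Q))) ↔ R) = max(0.341, 0.659) = 0.659
~(R ∨ ((R ↔ (R → ~(Q ↔ Q))) ↔ R)) = 1 − 0.659 = 0.341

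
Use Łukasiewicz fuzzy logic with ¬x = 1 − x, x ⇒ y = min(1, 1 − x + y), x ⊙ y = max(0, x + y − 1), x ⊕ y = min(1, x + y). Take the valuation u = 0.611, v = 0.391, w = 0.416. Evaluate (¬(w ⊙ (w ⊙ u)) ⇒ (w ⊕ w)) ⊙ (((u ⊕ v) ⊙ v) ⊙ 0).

0.000

w ⊙ u = max(0, 0.416 + 0.611 − 1) = max(0, 0.027) = 0.027
w ⊙ (w ⊙ u) = max(0, 0.416 + 0.027 − 1) = max(0, -0.557) = 0.000
¬(w ⊙ (w ⊙ u)) = 1 − 0.000 = 1.000
w ⊕ w = min(1, 0.416 + 0.416) = min(1, 0.832) = 0.832
¬(w ⊙ (w ⊙ u)) ⇒ (w ⊕ w) = min(1, 1 − 1.000 + 0.832) = min(1, 0.832) = 0.832
u ⊕ v = min(1, 0.611 + 0.391) = min(1, 1.002) = 1.000
(u ⊕ v) ⊙ v = max(0, 1.000 + 0.391 − 1) = max(0, 0.391) = 0.391
((u ⊕ v) ⊙ v) ⊙ 0 = max(0, 0.391 + 0.000 − 1) = max(0, -0.609) = 0.000
(¬(w ⊙ (w ⊙ u)) ⇒ (w ⊕ w)) ⊙ (((u ⊕ v) ⊙ v) ⊙ 0) = max(0, 0.832 + 0.000 − 1) = max(0, -0.168) = 0.000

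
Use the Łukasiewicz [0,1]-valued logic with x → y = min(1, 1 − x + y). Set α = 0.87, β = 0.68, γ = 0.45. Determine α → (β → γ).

0.90

β → γ = min(1, 1 − 0.68 + 0.45) = min(1, 0.77) = 0.77
α → (β → γ) = min(1, 1 − 0.87 + 0.77) = min(1, 0.90) = 0.90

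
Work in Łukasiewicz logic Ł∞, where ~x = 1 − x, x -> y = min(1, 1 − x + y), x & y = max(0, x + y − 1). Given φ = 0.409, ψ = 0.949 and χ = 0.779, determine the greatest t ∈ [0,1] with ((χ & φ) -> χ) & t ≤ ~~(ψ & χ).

0.728

χ & φ = max(0, 0.779 + 0.409 − 1) = max(0, 0.188) = 0.188
(χ & φ) -> χ = min(1, 1 − 0.188 + 0.779) = min(1, 1.591) = 1.000
So the left factor is (χ & φ) -> χ = 1.000.
ψ & χ = max(0, 0.949 + 0.779 − 1) = max(0, 0.728) = 0.728
~(ψ & χ) = 1 − 0.728 = 0.272
~~(ψ & χ) = 1 − 0.272 = 0.728
So the right-hand bound is ~~(ψ & χ) = 0.728.
The residuum of the Łukasiewicz t-norm gives the supremum: min(1, 1 − 1.000 + 0.728).
1 − 1.000 + 0.728 = 0.728, so t = min(1, 0.728) = 0.728.
Check: 1.000 & 0.728 = max(0, 0.728) = 0.728 ≤ 0.728.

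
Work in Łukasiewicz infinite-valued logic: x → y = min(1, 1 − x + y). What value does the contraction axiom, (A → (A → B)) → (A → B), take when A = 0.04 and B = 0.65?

1.00

A → B = min(1, 1 − 0.04 + 0.65) = min(1, 1.61) = 1.00
A → (A → B) = min(1, 1 − 0.04 + 1.00) = min(1, 1.96) = 1.00
(A → (A → B)) → (A → B) = min(1, 1 − 1.00 + 1.00) = min(1, 1.00) = 1.00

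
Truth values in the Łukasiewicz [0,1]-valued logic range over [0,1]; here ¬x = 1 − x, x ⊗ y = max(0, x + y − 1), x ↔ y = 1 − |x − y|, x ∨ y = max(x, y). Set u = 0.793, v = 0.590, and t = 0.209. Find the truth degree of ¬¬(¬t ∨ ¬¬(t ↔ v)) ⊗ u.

0.584

¬t = 1 − 0.209 = 0.791
t ↔ v = 1 − |0.209 − 0.590| = 1 − 0.381 = 0.619
¬(t ↔ v) = 1 − 0.619 = 0.381
¬¬(t ↔ v) = 1 − 0.381 = 0.619
¬t ∨ ¬¬(t ↔ v) = max(0.791, 0.619) = 0.791
¬(¬t ∨ ¬¬(t ↔ v)) = 1 − 0.791 = 0.209
¬¬(¬t ∨ ¬¬(t ↔ v)) = 1 − 0.209 = 0.791
¬¬(¬t ∨ ¬¬(t ↔ v)) ⊗ u = max(0, 0.791 + 0.793 − 1) = max(0, 0.584) = 0.584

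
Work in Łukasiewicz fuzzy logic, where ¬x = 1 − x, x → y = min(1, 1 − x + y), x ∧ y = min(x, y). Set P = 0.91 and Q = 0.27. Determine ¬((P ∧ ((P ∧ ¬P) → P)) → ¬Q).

0.18

¬P = 1 − 0.91 = 0.09
P ∧ ¬P = min(0.91, 0.09) = 0.09
(P ∧ ¬P) → P = min(1, 1 − 0.09 + 0.91) = min(1, 1.82) = 1.00
P ∧ ((P ∧ ¬P) → P) = min(0.91, 1.00) = 0.91
¬Q = 1 − 0.27 = 0.73
(P ∧ ((P ∧ ¬P) → P)) → ¬Q = min(1, 1 − 0.91 + 0.73) = min(1, 0.82) = 0.82
¬((P ∧ ((P ∧ ¬P) → P)) → ¬Q) = 1 − 0.82 = 0.18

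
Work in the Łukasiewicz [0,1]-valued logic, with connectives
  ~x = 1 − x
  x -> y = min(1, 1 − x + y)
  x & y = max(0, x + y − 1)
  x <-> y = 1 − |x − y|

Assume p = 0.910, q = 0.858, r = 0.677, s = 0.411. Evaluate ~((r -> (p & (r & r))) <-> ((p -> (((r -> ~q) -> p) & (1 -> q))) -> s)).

r & r = max(0, 0.677 + 0.677 − 1) = max(0, 0.354) = 0.354
p & (r & r) = max(0, 0.910 + 0.354 − 1) = max(0, 0.264) = 0.264
r -> (p & (r & r)) = min(1, 1 − 0.677 + 0.264) = min(1, 0.587) = 0.587
~q = 1 − 0.858 = 0.142
r -> ~q = min(1, 1 − 0.677 + 0.142) = min(1, 0.465) = 0.465
(r -> ~q) -> p = min(1, 1 − 0.465 + 0.910) = min(1, 1.445) = 1.000
1 -> q = min(1, 1 − 1.000 + 0.858) = min(1, 0.858) = 0.858
((r -> ~q) -> p) & (1 -> q) = max(0, 1.000 + 0.858 − 1) = max(0, 0.858) = 0.858
p -> (((r -> ~q) -> p) & (1 -> q)) = min(1, 1 − 0.910 + 0.858) = min(1, 0.948) = 0.948
(p -> (((r -> ~q) -> p) & (1 -> q))) -> s = min(1, 1 − 0.948 + 0.411) = min(1, 0.463) = 0.463
(r -> (p & (r & r))) <-> ((p -> (((r -> ~q) -> p) & (1 -> q))) -> s) = 1 − |0.587 − 0.463| = 1 − 0.124 = 0.876
~((r -> (p & (r & r))) <-> ((p -> (((r -> ~q) -> p) & (1 -> q))) -> s)) = 1 − 0.876 = 0.124

0.124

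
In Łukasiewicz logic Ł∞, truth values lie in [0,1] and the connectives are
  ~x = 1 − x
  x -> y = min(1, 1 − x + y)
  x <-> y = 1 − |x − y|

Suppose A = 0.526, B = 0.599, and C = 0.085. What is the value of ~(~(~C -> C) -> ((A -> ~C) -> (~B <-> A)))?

~C = 1 − 0.085 = 0.915
~C -> C = min(1, 1 − 0.915 + 0.085) = min(1, 0.170) = 0.170
~(~C -> C) = 1 − 0.170 = 0.830
A -> ~C = min(1, 1 − 0.526 + 0.915) = min(1, 1.389) = 1.000
~B = 1 − 0.599 = 0.401
~B <-> A = 1 − |0.401 − 0.526| = 1 − 0.125 = 0.875
(A -> ~C) -> (~B <-> A) = min(1, 1 − 1.000 + 0.875) = min(1, 0.875) = 0.875
~(~C -> C) -> ((A -> ~C) -> (~B <-> A)) = min(1, 1 − 0.830 + 0.875) = min(1, 1.045) = 1.000
~(~(~C -> C) -> ((A -> ~C) -> (~B <-> A))) = 1 − 1.000 = 0.000

0.000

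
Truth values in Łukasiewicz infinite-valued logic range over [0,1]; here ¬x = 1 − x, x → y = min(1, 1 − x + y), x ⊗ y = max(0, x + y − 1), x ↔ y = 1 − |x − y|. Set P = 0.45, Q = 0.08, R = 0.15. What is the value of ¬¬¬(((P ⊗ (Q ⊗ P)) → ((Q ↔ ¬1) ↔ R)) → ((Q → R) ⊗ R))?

Q ⊗ P = max(0, 0.08 + 0.45 − 1) = max(0, -0.47) = 0.00
P ⊗ (Q ⊗ P) = max(0, 0.45 + 0.00 − 1) = max(0, -0.55) = 0.00
¬1 = 1 − 1.00 = 0.00
Q ↔ ¬1 = 1 − |0.08 − 0.00| = 1 − 0.08 = 0.92
(Q ↔ ¬1) ↔ R = 1 − |0.92 − 0.15| = 1 − 0.77 = 0.23
(P ⊗ (Q ⊗ P)) → ((Q ↔ ¬1) ↔ R) = min(1, 1 − 0.00 + 0.23) = min(1, 1.23) = 1.00
Q → R = min(1, 1 − 0.08 + 0.15) = min(1, 1.07) = 1.00
(Q → R) ⊗ R = max(0, 1.00 + 0.15 − 1) = max(0, 0.15) = 0.15
((P ⊗ (Q ⊗ P)) → ((Q ↔ ¬1) ↔ R)) → ((Q → R) ⊗ R) = min(1, 1 − 1.00 + 0.15) = min(1, 0.15) = 0.15
¬(((P ⊗ (Q ⊗ P)) → ((Q ↔ ¬1) ↔ R)) → ((Q → R) ⊗ R)) = 1 − 0.15 = 0.85
¬¬(((P ⊗ (Q ⊗ P)) → ((Q ↔ ¬1) ↔ R)) → ((Q → R) ⊗ R)) = 1 − 0.85 = 0.15
¬¬¬(((P ⊗ (Q ⊗ P)) → ((Q ↔ ¬1) ↔ R)) → ((Q → R) ⊗ R)) = 1 − 0.15 = 0.85

0.85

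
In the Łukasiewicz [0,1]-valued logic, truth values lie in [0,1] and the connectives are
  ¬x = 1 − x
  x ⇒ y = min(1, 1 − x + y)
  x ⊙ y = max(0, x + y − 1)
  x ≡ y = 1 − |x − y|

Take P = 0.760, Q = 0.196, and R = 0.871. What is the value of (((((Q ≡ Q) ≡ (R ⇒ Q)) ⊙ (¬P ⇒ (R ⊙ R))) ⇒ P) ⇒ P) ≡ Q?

Q ≡ Q = 1 − |0.196 − 0.196| = 1 − 0.000 = 1.000
R ⇒ Q = min(1, 1 − 0.871 + 0.196) = min(1, 0.325) = 0.325
(Q ≡ Q) ≡ (R ⇒ Q) = 1 − |1.000 − 0.325| = 1 − 0.675 = 0.325
¬P = 1 − 0.760 = 0.240
R ⊙ R = max(0, 0.871 + 0.871 − 1) = max(0, 0.742) = 0.742
¬P ⇒ (R ⊙ R) = min(1, 1 − 0.240 + 0.742) = min(1, 1.502) = 1.000
((Q ≡ Q) ≡ (R ⇒ Q)) ⊙ (¬P ⇒ (R ⊙ R)) = max(0, 0.325 + 1.000 − 1) = max(0, 0.325) = 0.325
(((Q ≡ Q) ≡ (R ⇒ Q)) ⊙ (¬P ⇒ (R ⊙ R))) ⇒ P = min(1, 1 − 0.325 + 0.760) = min(1, 1.435) = 1.000
((((Q ≡ Q) ≡ (R ⇒ Q)) ⊙ (¬P ⇒ (R ⊙ R))) ⇒ P) ⇒ P = min(1, 1 − 1.000 + 0.760) = min(1, 0.760) = 0.760
(((((Q ≡ Q) ≡ (R ⇒ Q)) ⊙ (¬P ⇒ (R ⊙ R))) ⇒ P) ⇒ P) ≡ Q = 1 − |0.760 − 0.196| = 1 − 0.564 = 0.436

0.436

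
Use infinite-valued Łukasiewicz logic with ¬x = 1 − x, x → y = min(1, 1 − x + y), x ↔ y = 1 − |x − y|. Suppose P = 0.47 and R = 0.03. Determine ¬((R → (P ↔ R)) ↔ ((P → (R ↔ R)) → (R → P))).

P ↔ R = 1 − |0.47 − 0.03| = 1 − 0.44 = 0.56
R → (P ↔ R) = min(1, 1 − 0.03 + 0.56) = min(1, 1.53) = 1.00
R ↔ R = 1 − |0.03 − 0.03| = 1 − 0.00 = 1.00
P → (R ↔ R) = min(1, 1 − 0.47 + 1.00) = min(1, 1.53) = 1.00
R → P = min(1, 1 − 0.03 + 0.47) = min(1, 1.44) = 1.00
(P → (R ↔ R)) → (R → P) = min(1, 1 − 1.00 + 1.00) = min(1, 1.00) = 1.00
(R → (P ↔ R)) ↔ ((P → (R ↔ R)) → (R → P)) = 1 − |1.00 − 1.00| = 1 − 0.00 = 1.00
¬((R → (P ↔ R)) ↔ ((P → (R ↔ R)) → (R → P))) = 1 − 1.00 = 0.00

0.00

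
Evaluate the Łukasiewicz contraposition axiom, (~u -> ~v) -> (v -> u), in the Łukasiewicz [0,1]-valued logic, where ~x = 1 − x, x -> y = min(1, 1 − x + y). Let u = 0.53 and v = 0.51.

~u = 1 − 0.53 = 0.47
~v = 1 − 0.51 = 0.49
~u -> ~v = min(1, 1 − 0.47 + 0.49) = min(1, 1.02) = 1.00
v -> u = min(1, 1 − 0.51 + 0.53) = min(1, 1.02) = 1.00
(~u -> ~v) -> (v -> u) = min(1, 1 − 1.00 + 1.00) = min(1, 1.00) = 1.00
(As expected: an axiom of Ł∞, always 1.)

1.00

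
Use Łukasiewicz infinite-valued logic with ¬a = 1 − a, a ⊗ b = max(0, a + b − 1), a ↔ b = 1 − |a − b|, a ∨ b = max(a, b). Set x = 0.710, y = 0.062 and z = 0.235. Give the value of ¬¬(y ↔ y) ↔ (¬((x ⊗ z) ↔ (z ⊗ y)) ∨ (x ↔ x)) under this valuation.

y ↔ y = 1 − |0.062 − 0.062| = 1 − 0.000 = 1.000
¬(y ↔ y) = 1 − 1.000 = 0.000
¬¬(y ↔ y) = 1 − 0.000 = 1.000
x ⊗ z = max(0, 0.710 + 0.235 − 1) = max(0, -0.055) = 0.000
z ⊗ y = max(0, 0.235 + 0.062 − 1) = max(0, -0.703) = 0.000
(x ⊗ z) ↔ (z ⊗ y) = 1 − |0.000 − 0.000| = 1 − 0.000 = 1.000
¬((x ⊗ z) ↔ (z ⊗ y)) = 1 − 1.000 = 0.000
x ↔ x = 1 − |0.710 − 0.710| = 1 − 0.000 = 1.000
¬((x ⊗ z) ↔ (z ⊗ y)) ∨ (x ↔ x) = max(0.000, 1.000) = 1.000
¬¬(y ↔ y) ↔ (¬((x ⊗ z) ↔ (z ⊗ y)) ∨ (x ↔ x)) = 1 − |1.000 − 1.000| = 1 − 0.000 = 1.000

1.000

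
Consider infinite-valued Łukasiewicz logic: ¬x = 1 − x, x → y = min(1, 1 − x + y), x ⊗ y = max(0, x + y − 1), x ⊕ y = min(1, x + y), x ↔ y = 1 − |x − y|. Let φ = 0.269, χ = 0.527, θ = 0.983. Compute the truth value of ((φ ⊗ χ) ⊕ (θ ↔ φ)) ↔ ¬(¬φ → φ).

0.824

φ ⊗ χ = max(0, 0.269 + 0.527 − 1) = max(0, -0.204) = 0.000
θ ↔ φ = 1 − |0.983 − 0.269| = 1 − 0.714 = 0.286
(φ ⊗ χ) ⊕ (θ ↔ φ) = min(1, 0.000 + 0.286) = min(1, 0.286) = 0.286
¬φ = 1 − 0.269 = 0.731
¬φ → φ = min(1, 1 − 0.731 + 0.269) = min(1, 0.538) = 0.538
¬(¬φ → φ) = 1 − 0.538 = 0.462
((φ ⊗ χ) ⊕ (θ ↔ φ)) ↔ ¬(¬φ → φ) = 1 − |0.286 − 0.462| = 1 − 0.176 = 0.824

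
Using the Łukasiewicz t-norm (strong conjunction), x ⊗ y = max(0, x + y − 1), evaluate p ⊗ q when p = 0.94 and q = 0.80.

p ⊗ q = max(0, 0.94 + 0.80 − 1) = max(0, 0.74) = 0.74
For comparison, the Gödel (minimum) t-norm min(x, y) would give 0.80.

0.74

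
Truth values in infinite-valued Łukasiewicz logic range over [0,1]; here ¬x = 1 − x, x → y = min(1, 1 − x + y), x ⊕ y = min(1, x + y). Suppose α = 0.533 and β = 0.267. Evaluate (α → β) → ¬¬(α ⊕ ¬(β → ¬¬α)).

0.799

α → β = min(1, 1 − 0.533 + 0.267) = min(1, 0.734) = 0.734
¬α = 1 − 0.533 = 0.467
¬¬α = 1 − 0.467 = 0.533
β → ¬¬α = min(1, 1 − 0.267 + 0.533) = min(1, 1.266) = 1.000
¬(β → ¬¬α) = 1 − 1.000 = 0.000
α ⊕ ¬(β → ¬¬α) = min(1, 0.533 + 0.000) = min(1, 0.533) = 0.533
¬(α ⊕ ¬(β → ¬¬α)) = 1 − 0.533 = 0.467
¬¬(α ⊕ ¬(β → ¬¬α)) = 1 − 0.467 = 0.533
(α → β) → ¬¬(α ⊕ ¬(β → ¬¬α)) = min(1, 1 − 0.734 + 0.533) = min(1, 0.799) = 0.799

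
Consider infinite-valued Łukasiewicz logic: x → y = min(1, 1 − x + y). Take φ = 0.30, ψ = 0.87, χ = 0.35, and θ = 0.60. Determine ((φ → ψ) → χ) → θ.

φ → ψ = min(1, 1 − 0.30 + 0.87) = min(1, 1.57) = 1.00
(φ → ψ) → χ = min(1, 1 − 1.00 + 0.35) = min(1, 0.35) = 0.35
((φ → ψ) → χ) → θ = min(1, 1 − 0.35 + 0.60) = min(1, 1.25) = 1.00

1.00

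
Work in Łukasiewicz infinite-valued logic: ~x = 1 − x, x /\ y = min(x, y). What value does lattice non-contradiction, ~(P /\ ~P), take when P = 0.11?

0.89

~P = 1 − 0.11 = 0.89
P /\ ~P = min(0.11, 0.89) = 0.11
~(P /\ ~P) = 1 − 0.11 = 0.89
(The value 0.89 < 1 shows this instance is not satisfied; not a Ł∞-tautology — its value is 1 − min(a, 1−a).)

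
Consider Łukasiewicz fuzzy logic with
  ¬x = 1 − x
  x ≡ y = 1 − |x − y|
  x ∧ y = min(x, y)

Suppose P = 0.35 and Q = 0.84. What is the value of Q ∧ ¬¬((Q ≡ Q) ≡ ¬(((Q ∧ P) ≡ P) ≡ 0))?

0.84

Q ≡ Q = 1 − |0.84 − 0.84| = 1 − 0.00 = 1.00
Q ∧ P = min(0.84, 0.35) = 0.35
(Q ∧ P) ≡ P = 1 − |0.35 − 0.35| = 1 − 0.00 = 1.00
((Q ∧ P) ≡ P) ≡ 0 = 1 − |1.00 − 0.00| = 1 − 1.00 = 0.00
¬(((Q ∧ P) ≡ P) ≡ 0) = 1 − 0.00 = 1.00
(Q ≡ Q) ≡ ¬(((Q ∧ P) ≡ P) ≡ 0) = 1 − |1.00 − 1.00| = 1 − 0.00 = 1.00
¬((Q ≡ Q) ≡ ¬(((Q ∧ P) ≡ P) ≡ 0)) = 1 − 1.00 = 0.00
¬¬((Q ≡ Q) ≡ ¬(((Q ∧ P) ≡ P) ≡ 0)) = 1 − 0.00 = 1.00
Q ∧ ¬¬((Q ≡ Q) ≡ ¬(((Q ∧ P) ≡ P) ≡ 0)) = min(0.84, 1.00) = 0.84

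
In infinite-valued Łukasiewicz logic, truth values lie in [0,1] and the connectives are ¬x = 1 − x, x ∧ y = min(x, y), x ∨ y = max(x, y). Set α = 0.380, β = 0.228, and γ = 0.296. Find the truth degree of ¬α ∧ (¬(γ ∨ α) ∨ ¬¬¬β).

¬α = 1 − 0.380 = 0.620
γ ∨ α = max(0.296, 0.380) = 0.380
¬(γ ∨ α) = 1 − 0.380 = 0.620
¬β = 1 − 0.228 = 0.772
¬¬β = 1 − 0.772 = 0.228
¬¬¬β = 1 − 0.228 = 0.772
¬(γ ∨ α) ∨ ¬¬¬β = max(0.620, 0.772) = 0.772
¬α ∧ (¬(γ ∨ α) ∨ ¬¬¬β) = min(0.620, 0.772) = 0.620

0.620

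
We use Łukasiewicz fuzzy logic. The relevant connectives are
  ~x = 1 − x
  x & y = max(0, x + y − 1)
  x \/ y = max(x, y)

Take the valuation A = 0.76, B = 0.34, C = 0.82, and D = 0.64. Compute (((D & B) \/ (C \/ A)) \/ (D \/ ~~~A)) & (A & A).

0.34

D & B = max(0, 0.64 + 0.34 − 1) = max(0, -0.02) = 0.00
C \/ A = max(0.82, 0.76) = 0.82
(D & B) \/ (C \/ A) = max(0.00, 0.82) = 0.82
~A = 1 − 0.76 = 0.24
~~A = 1 − 0.24 = 0.76
~~~A = 1 − 0.76 = 0.24
D \/ ~~~A = max(0.64, 0.24) = 0.64
((D & B) \/ (C \/ A)) \/ (D \/ ~~~A) = max(0.82, 0.64) = 0.82
A & A = max(0, 0.76 + 0.76 − 1) = max(0, 0.52) = 0.52
(((D & B) \/ (C \/ A)) \/ (D \/ ~~~A)) & (A & A) = max(0, 0.82 + 0.52 − 1) = max(0, 0.34) = 0.34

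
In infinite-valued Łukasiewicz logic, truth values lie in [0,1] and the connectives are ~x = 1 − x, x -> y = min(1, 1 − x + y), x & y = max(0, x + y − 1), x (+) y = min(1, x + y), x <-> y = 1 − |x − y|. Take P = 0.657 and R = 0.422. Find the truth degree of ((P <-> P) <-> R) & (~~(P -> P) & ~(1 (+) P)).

P <-> P = 1 − |0.657 − 0.657| = 1 − 0.000 = 1.000
(P <-> P) <-> R = 1 − |1.000 − 0.422| = 1 − 0.578 = 0.422
P -> P = min(1, 1 − 0.657 + 0.657) = min(1, 1.000) = 1.000
~(P -> P) = 1 − 1.000 = 0.000
~~(P -> P) = 1 − 0.000 = 1.000
1 (+) P = min(1, 1.000 + 0.657) = min(1, 1.657) = 1.000
~(1 (+) P) = 1 − 1.000 = 0.000
~~(P -> P) & ~(1 (+) P) = max(0, 1.000 + 0.000 − 1) = max(0, 0.000) = 0.000
((P <-> P) <-> R) & (~~(P -> P) & ~(1 (+) P)) = max(0, 0.422 + 0.000 − 1) = max(0, -0.578) = 0.000

0.000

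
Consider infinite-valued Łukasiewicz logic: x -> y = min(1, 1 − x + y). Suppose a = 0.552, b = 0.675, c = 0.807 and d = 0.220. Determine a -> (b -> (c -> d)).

1.000

c -> d = min(1, 1 − 0.807 + 0.220) = min(1, 0.413) = 0.413
b -> (c -> d) = min(1, 1 − 0.675 + 0.413) = min(1, 0.738) = 0.738
a -> (b -> (c -> d)) = min(1, 1 − 0.552 + 0.738) = min(1, 1.186) = 1.000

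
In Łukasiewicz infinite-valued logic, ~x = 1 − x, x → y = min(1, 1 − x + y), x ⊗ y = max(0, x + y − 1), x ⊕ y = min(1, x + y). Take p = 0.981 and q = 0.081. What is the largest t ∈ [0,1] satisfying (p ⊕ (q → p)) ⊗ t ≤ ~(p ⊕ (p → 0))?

0.000

q → p = min(1, 1 − 0.081 + 0.981) = min(1, 1.900) = 1.000
p ⊕ (q → p) = min(1, 0.981 + 1.000) = min(1, 1.981) = 1.000
So the left factor is p ⊕ (q → p) = 1.000.
p → 0 = min(1, 1 − 0.981 + 0.000) = min(1, 0.019) = 0.019
p ⊕ (p → 0) = min(1, 0.981 + 0.019) = min(1, 1.000) = 1.000
~(p ⊕ (p → 0)) = 1 − 1.000 = 0.000
So the right-hand bound is ~(p ⊕ (p → 0)) = 0.000.
The residuum of the Łukasiewicz t-norm gives the supremum: min(1, 1 − 1.000 + 0.000).
1 − 1.000 + 0.000 = 0.000, so t = min(1, 0.000) = 0.000.
Check: 1.000 ⊗ 0.000 = max(0, 0.000) = 0.000 ≤ 0.000.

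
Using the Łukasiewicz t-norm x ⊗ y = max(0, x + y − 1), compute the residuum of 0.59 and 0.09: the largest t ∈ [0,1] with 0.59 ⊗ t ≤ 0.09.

The residuum of the Łukasiewicz t-norm gives the supremum: min(1, 1 − 0.59 + 0.09).
1 − 0.59 + 0.09 = 0.50, so t = min(1, 0.50) = 0.50.
Check: 0.59 ⊗ 0.50 = max(0, 0.09) = 0.09 ≤ 0.09.

0.50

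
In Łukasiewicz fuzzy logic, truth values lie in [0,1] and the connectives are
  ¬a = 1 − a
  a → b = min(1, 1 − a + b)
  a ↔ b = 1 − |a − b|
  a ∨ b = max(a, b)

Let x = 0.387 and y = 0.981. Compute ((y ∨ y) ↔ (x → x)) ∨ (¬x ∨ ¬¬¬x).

y ∨ y = max(0.981, 0.981) = 0.981
x → x = min(1, 1 − 0.387 + 0.387) = min(1, 1.000) = 1.000
(y ∨ y) ↔ (x → x) = 1 − |0.981 − 1.000| = 1 − 0.019 = 0.981
¬x = 1 − 0.387 = 0.613
¬¬x = 1 − 0.613 = 0.387
¬¬¬x = 1 − 0.387 = 0.613
¬x ∨ ¬¬¬x = max(0.613, 0.613) = 0.613
((y ∨ y) ↔ (x → x)) ∨ (¬x ∨ ¬¬¬x) = max(0.981, 0.613) = 0.981

0.981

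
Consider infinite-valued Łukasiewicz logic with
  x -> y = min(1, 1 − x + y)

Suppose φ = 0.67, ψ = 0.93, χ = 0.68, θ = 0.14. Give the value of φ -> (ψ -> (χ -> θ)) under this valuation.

χ -> θ = min(1, 1 − 0.68 + 0.14) = min(1, 0.46) = 0.46
ψ -> (χ -> θ) = min(1, 1 − 0.93 + 0.46) = min(1, 0.53) = 0.53
φ -> (ψ -> (χ -> θ)) = min(1, 1 − 0.67 + 0.53) = min(1, 0.86) = 0.86

0.86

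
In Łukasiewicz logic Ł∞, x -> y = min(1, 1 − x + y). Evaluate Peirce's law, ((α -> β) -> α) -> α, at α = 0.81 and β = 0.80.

0.99

α -> β = min(1, 1 − 0.81 + 0.80) = min(1, 0.99) = 0.99
(α -> β) -> α = min(1, 1 − 0.99 + 0.81) = min(1, 0.82) = 0.82
((α -> β) -> α) -> α = min(1, 1 − 0.82 + 0.81) = min(1, 0.99) = 0.99
(The value 0.99 < 1 shows this instance is not satisfied; not a Ł∞-tautology in general.)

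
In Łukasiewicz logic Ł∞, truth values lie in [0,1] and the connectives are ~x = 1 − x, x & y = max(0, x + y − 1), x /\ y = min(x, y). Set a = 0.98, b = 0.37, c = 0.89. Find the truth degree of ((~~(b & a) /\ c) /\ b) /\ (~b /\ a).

0.35

b & a = max(0, 0.37 + 0.98 − 1) = max(0, 0.35) = 0.35
~(b & a) = 1 − 0.35 = 0.65
~~(b & a) = 1 − 0.65 = 0.35
~~(b & a) /\ c = min(0.35, 0.89) = 0.35
(~~(b & a) /\ c) /\ b = min(0.35, 0.37) = 0.35
~b = 1 − 0.37 = 0.63
~b /\ a = min(0.63, 0.98) = 0.63
((~~(b & a) /\ c) /\ b) /\ (~b /\ a) = min(0.35, 0.63) = 0.35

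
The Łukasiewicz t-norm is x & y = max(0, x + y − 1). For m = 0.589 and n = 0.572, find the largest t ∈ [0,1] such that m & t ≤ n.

0.983

The residuum of the Łukasiewicz t-norm gives the supremum: min(1, 1 − 0.589 + 0.572).
1 − 0.589 + 0.572 = 0.983, so t = min(1, 0.983) = 0.983.
Check: 0.589 & 0.983 = max(0, 0.572) = 0.572 ≤ 0.572.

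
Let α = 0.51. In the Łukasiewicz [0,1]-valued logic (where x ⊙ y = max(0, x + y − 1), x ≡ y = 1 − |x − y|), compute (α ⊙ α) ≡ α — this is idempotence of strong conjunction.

α ⊙ α = max(0, 0.51 + 0.51 − 1) = max(0, 0.02) = 0.02
(α ⊙ α) ≡ α = 1 − |0.02 − 0.51| = 1 − 0.49 = 0.51
(The value 0.51 < 1 shows this instance is not satisfied; fails in Ł∞ since a ⊗ a = max(0, 2a−1) ≠ a in general.)

0.51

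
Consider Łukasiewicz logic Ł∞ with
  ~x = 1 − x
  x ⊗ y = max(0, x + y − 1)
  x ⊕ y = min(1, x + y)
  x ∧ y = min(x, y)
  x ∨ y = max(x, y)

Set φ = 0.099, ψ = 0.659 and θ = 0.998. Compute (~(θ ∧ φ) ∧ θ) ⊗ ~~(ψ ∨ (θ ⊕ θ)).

0.901

θ ∧ φ = min(0.998, 0.099) = 0.099
~(θ ∧ φ) = 1 − 0.099 = 0.901
~(θ ∧ φ) ∧ θ = min(0.901, 0.998) = 0.901
θ ⊕ θ = min(1, 0.998 + 0.998) = min(1, 1.996) = 1.000
ψ ∨ (θ ⊕ θ) = max(0.659, 1.000) = 1.000
~(ψ ∨ (θ ⊕ θ)) = 1 − 1.000 = 0.000
~~(ψ ∨ (θ ⊕ θ)) = 1 − 0.000 = 1.000
(~(θ ∧ φ) ∧ θ) ⊗ ~~(ψ ∨ (θ ⊕ θ)) = max(0, 0.901 + 1.000 − 1) = max(0, 0.901) = 0.901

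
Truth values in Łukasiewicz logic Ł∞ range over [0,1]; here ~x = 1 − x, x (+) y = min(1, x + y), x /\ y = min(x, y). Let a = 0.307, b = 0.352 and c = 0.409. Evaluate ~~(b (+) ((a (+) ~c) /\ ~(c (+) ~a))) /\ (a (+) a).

~c = 1 − 0.409 = 0.591
a (+) ~c = min(1, 0.307 + 0.591) = min(1, 0.898) = 0.898
~a = 1 − 0.307 = 0.693
c (+) ~a = min(1, 0.409 + 0.693) = min(1, 1.102) = 1.000
~(c (+) ~a) = 1 − 1.000 = 0.000
(a (+) ~c) /\ ~(c (+) ~a) = min(0.898, 0.000) = 0.000
b (+) ((a (+) ~c) /\ ~(c (+) ~a)) = min(1, 0.352 + 0.000) = min(1, 0.352) = 0.352
~(b (+) ((a (+) ~c) /\ ~(c (+) ~a))) = 1 − 0.352 = 0.648
~~(b (+) ((a (+) ~c) /\ ~(c (+) ~a))) = 1 − 0.648 = 0.352
a (+) a = min(1, 0.307 + 0.307) = min(1, 0.614) = 0.614
~~(b (+) ((a (+) ~c) /\ ~(c (+) ~a))) /\ (a (+) a) = min(0.352, 0.614) = 0.352

0.352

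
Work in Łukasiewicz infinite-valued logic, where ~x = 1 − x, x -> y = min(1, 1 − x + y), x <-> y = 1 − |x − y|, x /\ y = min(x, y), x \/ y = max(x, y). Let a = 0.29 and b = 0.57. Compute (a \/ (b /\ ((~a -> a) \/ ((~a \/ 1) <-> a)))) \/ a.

~a = 1 − 0.29 = 0.71
~a -> a = min(1, 1 − 0.71 + 0.29) = min(1, 0.58) = 0.58
~a \/ 1 = max(0.71, 1.00) = 1.00
(~a \/ 1) <-> a = 1 − |1.00 − 0.29| = 1 − 0.71 = 0.29
(~a -> a) \/ ((~a \/ 1) <-> a) = max(0.58, 0.29) = 0.58
b /\ ((~a -> a) \/ ((~a \/ 1) <-> a)) = min(0.57, 0.58) = 0.57
a \/ (b /\ ((~a -> a) \/ ((~a \/ 1) <-> a))) = max(0.29, 0.57) = 0.57
(a \/ (b /\ ((~a -> a) \/ ((~a \/ 1) <-> a)))) \/ a = max(0.57, 0.29) = 0.57

0.57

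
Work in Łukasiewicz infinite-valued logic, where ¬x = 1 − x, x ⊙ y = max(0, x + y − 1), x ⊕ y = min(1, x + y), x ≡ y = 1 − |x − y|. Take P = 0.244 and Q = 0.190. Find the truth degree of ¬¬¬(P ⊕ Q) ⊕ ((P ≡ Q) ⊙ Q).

0.702

P ⊕ Q = min(1, 0.244 + 0.190) = min(1, 0.434) = 0.434
¬(P ⊕ Q) = 1 − 0.434 = 0.566
¬¬(P ⊕ Q) = 1 − 0.566 = 0.434
¬¬¬(P ⊕ Q) = 1 − 0.434 = 0.566
P ≡ Q = 1 − |0.244 − 0.190| = 1 − 0.054 = 0.946
(P ≡ Q) ⊙ Q = max(0, 0.946 + 0.190 − 1) = max(0, 0.136) = 0.136
¬¬¬(P ⊕ Q) ⊕ ((P ≡ Q) ⊙ Q) = min(1, 0.566 + 0.136) = min(1, 0.702) = 0.702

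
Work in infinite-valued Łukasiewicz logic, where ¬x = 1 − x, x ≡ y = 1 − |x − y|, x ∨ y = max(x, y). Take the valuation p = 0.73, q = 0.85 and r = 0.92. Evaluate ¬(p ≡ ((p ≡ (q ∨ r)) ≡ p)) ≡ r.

0.27

q ∨ r = max(0.85, 0.92) = 0.92
p ≡ (q ∨ r) = 1 − |0.73 − 0.92| = 1 − 0.19 = 0.81
(p ≡ (q ∨ r)) ≡ p = 1 − |0.81 − 0.73| = 1 − 0.08 = 0.92
p ≡ ((p ≡ (q ∨ r)) ≡ p) = 1 − |0.73 − 0.92| = 1 − 0.19 = 0.81
¬(p ≡ ((p ≡ (q ∨ r)) ≡ p)) = 1 − 0.81 = 0.19
¬(p ≡ ((p ≡ (q ∨ r)) ≡ p)) ≡ r = 1 − |0.19 − 0.92| = 1 − 0.73 = 0.27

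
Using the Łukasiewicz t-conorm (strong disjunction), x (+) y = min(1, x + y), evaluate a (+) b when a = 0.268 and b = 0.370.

a (+) b = min(1, 0.268 + 0.370) = min(1, 0.638) = 0.638
For comparison, the Gödel t-conorm max(x, y) would give 0.370.

0.638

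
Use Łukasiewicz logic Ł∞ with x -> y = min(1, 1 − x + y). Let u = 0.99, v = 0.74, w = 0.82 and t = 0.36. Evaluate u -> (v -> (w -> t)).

0.81

w -> t = min(1, 1 − 0.82 + 0.36) = min(1, 0.54) = 0.54
v -> (w -> t) = min(1, 1 − 0.74 + 0.54) = min(1, 0.80) = 0.80
u -> (v -> (w -> t)) = min(1, 1 − 0.99 + 0.80) = min(1, 0.81) = 0.81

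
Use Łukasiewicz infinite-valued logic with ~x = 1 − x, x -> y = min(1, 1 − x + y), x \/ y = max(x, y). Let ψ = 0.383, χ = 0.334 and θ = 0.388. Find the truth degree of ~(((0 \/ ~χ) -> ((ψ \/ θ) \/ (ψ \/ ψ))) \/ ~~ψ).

~χ = 1 − 0.334 = 0.666
0 \/ ~χ = max(0.000, 0.666) = 0.666
ψ \/ θ = max(0.383, 0.388) = 0.388
ψ \/ ψ = max(0.383, 0.383) = 0.383
(ψ \/ θ) \/ (ψ \/ ψ) = max(0.388, 0.383) = 0.388
(0 \/ ~χ) -> ((ψ \/ θ) \/ (ψ \/ ψ)) = min(1, 1 − 0.666 + 0.388) = min(1, 0.722) = 0.722
~ψ = 1 − 0.383 = 0.617
~~ψ = 1 − 0.617 = 0.383
((0 \/ ~χ) -> ((ψ \/ θ) \/ (ψ \/ ψ))) \/ ~~ψ = max(0.722, 0.383) = 0.722
~(((0 \/ ~χ) -> ((ψ \/ θ) \/ (ψ \/ ψ))) \/ ~~ψ) = 1 − 0.722 = 0.278

0.278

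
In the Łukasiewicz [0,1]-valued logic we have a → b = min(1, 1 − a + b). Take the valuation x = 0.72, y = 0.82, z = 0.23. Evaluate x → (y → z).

0.69

y → z = min(1, 1 − 0.82 + 0.23) = min(1, 0.41) = 0.41
x → (y → z) = min(1, 1 − 0.72 + 0.41) = min(1, 0.69) = 0.69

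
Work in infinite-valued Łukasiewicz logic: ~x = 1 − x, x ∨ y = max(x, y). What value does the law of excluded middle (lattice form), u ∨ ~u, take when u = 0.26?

~u = 1 − 0.26 = 0.74
u ∨ ~u = max(0.26, 0.74) = 0.74
(The value 0.74 < 1 shows this instance is not satisfied; not a Ł∞-tautology — its value is max(a, 1−a).)

0.74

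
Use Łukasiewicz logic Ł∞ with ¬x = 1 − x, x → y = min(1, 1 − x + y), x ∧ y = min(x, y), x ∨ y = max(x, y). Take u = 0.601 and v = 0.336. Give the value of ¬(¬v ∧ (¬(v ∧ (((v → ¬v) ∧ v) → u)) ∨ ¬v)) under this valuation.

¬v = 1 − 0.336 = 0.664
v → ¬v = min(1, 1 − 0.336 + 0.664) = min(1, 1.328) = 1.000
(v → ¬v) ∧ v = min(1.000, 0.336) = 0.336
((v → ¬v) ∧ v) → u = min(1, 1 − 0.336 + 0.601) = min(1, 1.265) = 1.000
v ∧ (((v → ¬v) ∧ v) → u) = min(0.336, 1.000) = 0.336
¬(v ∧ (((v → ¬v) ∧ v) → u)) = 1 − 0.336 = 0.664
¬(v ∧ (((v → ¬v) ∧ v) → u)) ∨ ¬v = max(0.664, 0.664) = 0.664
¬v ∧ (¬(v ∧ (((v → ¬v) ∧ v) → u)) ∨ ¬v) = min(0.664, 0.664) = 0.664
¬(¬v ∧ (¬(v ∧ (((v → ¬v) ∧ v) → u)) ∨ ¬v)) = 1 − 0.664 = 0.336

0.336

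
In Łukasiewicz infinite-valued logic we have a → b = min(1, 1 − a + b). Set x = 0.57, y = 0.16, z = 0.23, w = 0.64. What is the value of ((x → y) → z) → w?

1.00

x → y = min(1, 1 − 0.57 + 0.16) = min(1, 0.59) = 0.59
(x → y) → z = min(1, 1 − 0.59 + 0.23) = min(1, 0.64) = 0.64
((x → y) → z) → w = min(1, 1 − 0.64 + 0.64) = min(1, 1.00) = 1.00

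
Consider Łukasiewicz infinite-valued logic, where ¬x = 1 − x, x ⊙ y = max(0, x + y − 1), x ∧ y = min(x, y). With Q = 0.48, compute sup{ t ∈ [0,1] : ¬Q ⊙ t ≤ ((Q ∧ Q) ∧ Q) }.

¬Q = 1 − 0.48 = 0.52
So the left factor is ¬Q = 0.52.
Q ∧ Q = min(0.48, 0.48) = 0.48
(Q ∧ Q) ∧ Q = min(0.48, 0.48) = 0.48
So the right-hand bound is (Q ∧ Q) ∧ Q = 0.48.
The residuum of the Łukasiewicz t-norm gives the supremum: min(1, 1 − 0.52 + 0.48).
1 − 0.52 + 0.48 = 0.96, so t = min(1, 0.96) = 0.96.
Check: 0.52 ⊙ 0.96 = max(0, 0.48) = 0.48 ≤ 0.48.

0.96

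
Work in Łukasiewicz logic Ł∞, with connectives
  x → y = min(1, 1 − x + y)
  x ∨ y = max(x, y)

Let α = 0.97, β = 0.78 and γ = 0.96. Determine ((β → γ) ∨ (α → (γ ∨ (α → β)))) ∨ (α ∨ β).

1.00

β → γ = min(1, 1 − 0.78 + 0.96) = min(1, 1.18) = 1.00
α → β = min(1, 1 − 0.97 + 0.78) = min(1, 0.81) = 0.81
γ ∨ (α → β) = max(0.96, 0.81) = 0.96
α → (γ ∨ (α → β)) = min(1, 1 − 0.97 + 0.96) = min(1, 0.99) = 0.99
(β → γ) ∨ (α → (γ ∨ (α → β))) = max(1.00, 0.99) = 1.00
α ∨ β = max(0.97, 0.78) = 0.97
((β → γ) ∨ (α → (γ ∨ (α → β)))) ∨ (α ∨ β) = max(1.00, 0.97) = 1.00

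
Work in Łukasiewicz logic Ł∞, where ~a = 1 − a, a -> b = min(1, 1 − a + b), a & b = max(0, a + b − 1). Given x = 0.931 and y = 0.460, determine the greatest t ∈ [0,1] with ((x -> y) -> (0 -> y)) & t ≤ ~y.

0.540

x -> y = min(1, 1 − 0.931 + 0.460) = min(1, 0.529) = 0.529
0 -> y = min(1, 1 − 0.000 + 0.460) = min(1, 1.460) = 1.000
(x -> y) -> (0 -> y) = min(1, 1 − 0.529 + 1.000) = min(1, 1.471) = 1.000
So the left factor is (x -> y) -> (0 -> y) = 1.000.
~y = 1 − 0.460 = 0.540
So the right-hand bound is ~y = 0.540.
The residuum of the Łukasiewicz t-norm gives the supremum: min(1, 1 − 1.000 + 0.540).
1 − 1.000 + 0.540 = 0.540, so t = min(1, 0.540) = 0.540.
Check: 1.000 & 0.540 = max(0, 0.540) = 0.540 ≤ 0.540.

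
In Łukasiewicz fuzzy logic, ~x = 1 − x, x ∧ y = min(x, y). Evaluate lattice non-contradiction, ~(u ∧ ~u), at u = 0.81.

~u = 1 − 0.81 = 0.19
u ∧ ~u = min(0.81, 0.19) = 0.19
~(u ∧ ~u) = 1 − 0.19 = 0.81
(The value 0.81 < 1 shows this instance is not satisfied; not a Ł∞-tautology — its value is 1 − min(a, 1−a).)

0.81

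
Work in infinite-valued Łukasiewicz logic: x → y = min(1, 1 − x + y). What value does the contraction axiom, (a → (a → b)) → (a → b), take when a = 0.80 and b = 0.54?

0.80

a → b = min(1, 1 − 0.80 + 0.54) = min(1, 0.74) = 0.74
a → (a → b) = min(1, 1 − 0.80 + 0.74) = min(1, 0.94) = 0.94
(a → (a → b)) → (a → b) = min(1, 1 − 0.94 + 0.74) = min(1, 0.80) = 0.80
(The value 0.80 < 1 shows this instance is not satisfied; fails in Ł∞ (the t-norm is not idempotent).)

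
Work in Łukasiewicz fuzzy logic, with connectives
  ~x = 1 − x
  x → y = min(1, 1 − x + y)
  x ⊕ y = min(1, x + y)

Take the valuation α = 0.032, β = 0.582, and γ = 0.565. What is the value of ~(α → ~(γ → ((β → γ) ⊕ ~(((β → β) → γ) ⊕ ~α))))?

0.032

β → γ = min(1, 1 − 0.582 + 0.565) = min(1, 0.983) = 0.983
β → β = min(1, 1 − 0.582 + 0.582) = min(1, 1.000) = 1.000
(β → β) → γ = min(1, 1 − 1.000 + 0.565) = min(1, 0.565) = 0.565
~α = 1 − 0.032 = 0.968
((β → β) → γ) ⊕ ~α = min(1, 0.565 + 0.968) = min(1, 1.533) = 1.000
~(((β → β) → γ) ⊕ ~α) = 1 − 1.000 = 0.000
(β → γ) ⊕ ~(((β → β) → γ) ⊕ ~α) = min(1, 0.983 + 0.000) = min(1, 0.983) = 0.983
γ → ((β → γ) ⊕ ~(((β → β) → γ) ⊕ ~α)) = min(1, 1 − 0.565 + 0.983) = min(1, 1.418) = 1.000
~(γ → ((β → γ) ⊕ ~(((β → β) → γ) ⊕ ~α))) = 1 − 1.000 = 0.000
α → ~(γ → ((β → γ) ⊕ ~(((β → β) → γ) ⊕ ~α))) = min(1, 1 − 0.032 + 0.000) = min(1, 0.968) = 0.968
~(α → ~(γ → ((β → γ) ⊕ ~(((β → β) → γ) ⊕ ~α)))) = 1 − 0.968 = 0.032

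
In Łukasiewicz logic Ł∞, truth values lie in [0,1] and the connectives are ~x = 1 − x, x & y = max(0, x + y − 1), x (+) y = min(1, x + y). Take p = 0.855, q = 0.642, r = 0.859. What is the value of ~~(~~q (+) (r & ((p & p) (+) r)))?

1.000

~q = 1 − 0.642 = 0.358
~~q = 1 − 0.358 = 0.642
p & p = max(0, 0.855 + 0.855 − 1) = max(0, 0.710) = 0.710
(p & p) (+) r = min(1, 0.710 + 0.859) = min(1, 1.569) = 1.000
r & ((p & p) (+) r) = max(0, 0.859 + 1.000 − 1) = max(0, 0.859) = 0.859
~~q (+) (r & ((p & p) (+) r)) = min(1, 0.642 + 0.859) = min(1, 1.501) = 1.000
~(~~q (+) (r & ((p & p) (+) r))) = 1 − 1.000 = 0.000
~~(~~q (+) (r & ((p & p) (+) r))) = 1 − 0.000 = 1.000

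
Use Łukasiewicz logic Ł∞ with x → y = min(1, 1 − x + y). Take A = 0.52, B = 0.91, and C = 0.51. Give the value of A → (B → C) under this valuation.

1.00

B → C = min(1, 1 − 0.91 + 0.51) = min(1, 0.60) = 0.60
A → (B → C) = min(1, 1 − 0.52 + 0.60) = min(1, 1.08) = 1.00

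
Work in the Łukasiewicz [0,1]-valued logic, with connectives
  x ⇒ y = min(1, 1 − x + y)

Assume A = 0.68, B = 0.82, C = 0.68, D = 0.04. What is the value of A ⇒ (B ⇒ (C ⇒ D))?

0.86

C ⇒ D = min(1, 1 − 0.68 + 0.04) = min(1, 0.36) = 0.36
B ⇒ (C ⇒ D) = min(1, 1 − 0.82 + 0.36) = min(1, 0.54) = 0.54
A ⇒ (B ⇒ (C ⇒ D)) = min(1, 1 − 0.68 + 0.54) = min(1, 0.86) = 0.86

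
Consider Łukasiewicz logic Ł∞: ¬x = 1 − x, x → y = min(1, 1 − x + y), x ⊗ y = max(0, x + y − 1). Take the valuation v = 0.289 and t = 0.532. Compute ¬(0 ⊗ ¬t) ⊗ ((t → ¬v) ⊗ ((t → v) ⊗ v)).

¬t = 1 − 0.532 = 0.468
0 ⊗ ¬t = max(0, 0.000 + 0.468 − 1) = max(0, -0.532) = 0.000
¬(0 ⊗ ¬t) = 1 − 0.000 = 1.000
¬v = 1 − 0.289 = 0.711
t → ¬v = min(1, 1 − 0.532 + 0.711) = min(1, 1.179) = 1.000
t → v = min(1, 1 − 0.532 + 0.289) = min(1, 0.757) = 0.757
(t → v) ⊗ v = max(0, 0.757 + 0.289 − 1) = max(0, 0.046) = 0.046
(t → ¬v) ⊗ ((t → v) ⊗ v) = max(0, 1.000 + 0.046 − 1) = max(0, 0.046) = 0.046
¬(0 ⊗ ¬t) ⊗ ((t → ¬v) ⊗ ((t → v) ⊗ v)) = max(0, 1.000 + 0.046 − 1) = max(0, 0.046) = 0.046

0.046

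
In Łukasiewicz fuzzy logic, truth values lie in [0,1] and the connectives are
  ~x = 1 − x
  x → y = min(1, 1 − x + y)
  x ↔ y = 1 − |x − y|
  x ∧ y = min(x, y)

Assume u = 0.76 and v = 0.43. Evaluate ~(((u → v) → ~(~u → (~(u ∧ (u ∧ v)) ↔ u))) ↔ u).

u → v = min(1, 1 − 0.76 + 0.43) = min(1, 0.67) = 0.67
~u = 1 − 0.76 = 0.24
u ∧ v = min(0.76, 0.43) = 0.43
u ∧ (u ∧ v) = min(0.76, 0.43) = 0.43
~(u ∧ (u ∧ v)) = 1 − 0.43 = 0.57
~(u ∧ (u ∧ v)) ↔ u = 1 − |0.57 − 0.76| = 1 − 0.19 = 0.81
~u → (~(u ∧ (u ∧ v)) ↔ u) = min(1, 1 − 0.24 + 0.81) = min(1, 1.57) = 1.00
~(~u → (~(u ∧ (u ∧ v)) ↔ u)) = 1 − 1.00 = 0.00
(u → v) → ~(~u → (~(u ∧ (u ∧ v)) ↔ u)) = min(1, 1 − 0.67 + 0.00) = min(1, 0.33) = 0.33
((u → v) → ~(~u → (~(u ∧ (u ∧ v)) ↔ u))) ↔ u = 1 − |0.33 − 0.76| = 1 − 0.43 = 0.57
~(((u → v) → ~(~u → (~(u ∧ (u ∧ v)) ↔ u))) ↔ u) = 1 − 0.57 = 0.43

0.43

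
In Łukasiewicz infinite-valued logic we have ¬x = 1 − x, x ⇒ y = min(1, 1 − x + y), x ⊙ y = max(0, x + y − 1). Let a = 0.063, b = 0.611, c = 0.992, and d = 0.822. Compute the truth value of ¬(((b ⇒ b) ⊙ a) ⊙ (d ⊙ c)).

1.000

b ⇒ b = min(1, 1 − 0.611 + 0.611) = min(1, 1.000) = 1.000
(b ⇒ b) ⊙ a = max(0, 1.000 + 0.063 − 1) = max(0, 0.063) = 0.063
d ⊙ c = max(0, 0.822 + 0.992 − 1) = max(0, 0.814) = 0.814
((b ⇒ b) ⊙ a) ⊙ (d ⊙ c) = max(0, 0.063 + 0.814 − 1) = max(0, -0.123) = 0.000
¬(((b ⇒ b) ⊙ a) ⊙ (d ⊙ c)) = 1 − 0.000 = 1.000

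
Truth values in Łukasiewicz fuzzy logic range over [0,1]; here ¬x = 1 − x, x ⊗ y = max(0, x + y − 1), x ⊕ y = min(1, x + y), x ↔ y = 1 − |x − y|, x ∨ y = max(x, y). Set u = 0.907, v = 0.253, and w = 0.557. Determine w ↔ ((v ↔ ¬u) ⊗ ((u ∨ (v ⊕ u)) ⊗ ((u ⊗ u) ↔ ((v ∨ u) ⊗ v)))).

0.629

¬u = 1 − 0.907 = 0.093
v ↔ ¬u = 1 − |0.253 − 0.093| = 1 − 0.160 = 0.840
v ⊕ u = min(1, 0.253 + 0.907) = min(1, 1.160) = 1.000
u ∨ (v ⊕ u) = max(0.907, 1.000) = 1.000
u ⊗ u = max(0, 0.907 + 0.907 − 1) = max(0, 0.814) = 0.814
v ∨ u = max(0.253, 0.907) = 0.907
(v ∨ u) ⊗ v = max(0, 0.907 + 0.253 − 1) = max(0, 0.160) = 0.160
(u ⊗ u) ↔ ((v ∨ u) ⊗ v) = 1 − |0.814 − 0.160| = 1 − 0.654 = 0.346
(u ∨ (v ⊕ u)) ⊗ ((u ⊗ u) ↔ ((v ∨ u) ⊗ v)) = max(0, 1.000 + 0.346 − 1) = max(0, 0.346) = 0.346
(v ↔ ¬u) ⊗ ((u ∨ (v ⊕ u)) ⊗ ((u ⊗ u) ↔ ((v ∨ u) ⊗ v))) = max(0, 0.840 + 0.346 − 1) = max(0, 0.186) = 0.186
w ↔ ((v ↔ ¬u) ⊗ ((u ∨ (v ⊕ u)) ⊗ ((u ⊗ u) ↔ ((v ∨ u) ⊗ v)))) = 1 − |0.557 − 0.186| = 1 − 0.371 = 0.629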